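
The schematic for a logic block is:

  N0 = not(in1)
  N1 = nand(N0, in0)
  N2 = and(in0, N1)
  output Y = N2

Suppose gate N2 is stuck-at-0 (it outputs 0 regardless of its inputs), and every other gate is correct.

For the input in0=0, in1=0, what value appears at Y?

0

Propagate with N2 forced: N0=1, N1=1, N2=0 [stuck-at-0].
So Y = 0. (Same as the fault-free value — the fault is masked on this input.)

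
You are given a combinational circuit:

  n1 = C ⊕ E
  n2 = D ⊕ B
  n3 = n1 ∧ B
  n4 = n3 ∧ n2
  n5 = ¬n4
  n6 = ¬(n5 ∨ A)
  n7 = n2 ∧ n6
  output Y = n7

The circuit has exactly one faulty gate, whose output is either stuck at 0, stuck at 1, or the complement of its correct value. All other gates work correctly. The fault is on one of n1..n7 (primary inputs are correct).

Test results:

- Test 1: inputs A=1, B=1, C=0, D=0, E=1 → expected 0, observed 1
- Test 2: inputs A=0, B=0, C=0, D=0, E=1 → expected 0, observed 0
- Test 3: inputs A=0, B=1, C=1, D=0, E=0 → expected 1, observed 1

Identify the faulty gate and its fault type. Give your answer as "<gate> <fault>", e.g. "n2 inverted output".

Fault-free values for test 1 (A=1, B=1, C=0, D=0, E=1): n1=1, n2=1, n3=1, n4=1, n5=0, n6=0, n7=0, giving Y=0. Observed 1.
Test 1: faults giving observed 1 are {n6 stuck-at-1, n6 inverted output, n7 stuck-at-1, n7 inverted output}.
Test 2 (A=0, B=0, C=0, D=0, E=1): fault-free n1=1, n2=0, n3=0, n4=0, n5=1, n6=0, n7=0 → 0; observed 0. Eliminates n7 stuck-at-1, n7 inverted output.
Test 3 (A=0, B=1, C=1, D=0, E=0): fault-free n1=1, n2=1, n3=1, n4=1, n5=0, n6=1, n7=1 → 1; observed 1. Eliminates n6 inverted output.
Only n6 stuck-at-1 is consistent with every test.

n6 stuck-at-1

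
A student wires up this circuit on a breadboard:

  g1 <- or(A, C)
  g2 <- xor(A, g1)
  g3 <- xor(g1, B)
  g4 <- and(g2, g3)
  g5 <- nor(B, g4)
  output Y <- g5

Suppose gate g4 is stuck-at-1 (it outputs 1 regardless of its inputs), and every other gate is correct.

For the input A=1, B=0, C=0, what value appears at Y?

Propagate with g4 forced: g1=1, g2=0, g3=1, g4=1 [stuck-at-1], g5=0.
So Y = 0. (Without the fault it would be 1.)

0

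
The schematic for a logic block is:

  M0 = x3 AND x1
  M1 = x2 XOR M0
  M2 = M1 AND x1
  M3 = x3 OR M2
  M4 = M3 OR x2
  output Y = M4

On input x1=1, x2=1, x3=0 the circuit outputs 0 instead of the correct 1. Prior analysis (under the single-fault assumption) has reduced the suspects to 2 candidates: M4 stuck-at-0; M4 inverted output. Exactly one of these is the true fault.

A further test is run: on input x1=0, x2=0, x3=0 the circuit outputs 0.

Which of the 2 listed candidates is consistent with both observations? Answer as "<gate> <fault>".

M4 stuck-at-0

Evaluate each candidate on input x1=0, x2=0, x3=0:
  M4 stuck-at-0: M0=0, M1=0, M2=0, M3=0, M4=0 [stuck-at-0] → 0 — matches
  M4 inverted output: M0=0, M1=0, M2=0, M3=0, M4=1 [inverted output] → 1 — eliminated
Only M4 stuck-at-0 reproduces the observed 0.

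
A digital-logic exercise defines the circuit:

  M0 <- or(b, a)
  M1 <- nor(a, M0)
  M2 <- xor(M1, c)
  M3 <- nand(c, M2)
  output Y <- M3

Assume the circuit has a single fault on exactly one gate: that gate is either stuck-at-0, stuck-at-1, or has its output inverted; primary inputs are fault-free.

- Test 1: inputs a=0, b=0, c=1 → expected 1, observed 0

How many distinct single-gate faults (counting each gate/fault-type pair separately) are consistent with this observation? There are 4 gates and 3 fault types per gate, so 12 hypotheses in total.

8

Fault-free: M0=0, M1=1, M2=0, M3=1 → 1. Observed 0.
  M0 stuck-at-0: output 1 ✗
  M0 stuck-at-1: output 0 ✓
  M0 inverted output: output 0 ✓
  M1 stuck-at-0: output 0 ✓
  M1 stuck-at-1: output 1 ✗
  M1 inverted output: output 0 ✓
  M2 stuck-at-0: output 1 ✗
  M2 stuck-at-1: output 0 ✓
  M2 inverted output: output 0 ✓
  M3 stuck-at-0: output 0 ✓
  M3 stuck-at-1: output 1 ✗
  M3 inverted output: output 0 ✓
Consistent faults: {M0 stuck-at-1, M0 inverted output, M1 stuck-at-0, M1 inverted output, M2 stuck-at-1, M2 inverted output, M3 stuck-at-0, M3 inverted output} — 8 in all.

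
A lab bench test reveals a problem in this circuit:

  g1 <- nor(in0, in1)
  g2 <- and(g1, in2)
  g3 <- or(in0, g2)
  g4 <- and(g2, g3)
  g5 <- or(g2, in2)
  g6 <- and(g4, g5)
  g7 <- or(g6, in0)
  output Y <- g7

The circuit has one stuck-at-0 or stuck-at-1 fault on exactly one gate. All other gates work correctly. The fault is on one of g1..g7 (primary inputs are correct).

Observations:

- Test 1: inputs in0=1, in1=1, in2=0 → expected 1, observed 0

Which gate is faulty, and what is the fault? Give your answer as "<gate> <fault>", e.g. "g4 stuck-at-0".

Fault-free values for test 1 (in0=1, in1=1, in2=0): g1=0, g2=0, g3=1, g4=0, g5=0, g6=0, g7=1, giving Y=1. Observed 0.
Test 1: faults giving observed 0 are {g7 stuck-at-0}.
Only g7 stuck-at-0 is consistent with every test.

g7 stuck-at-0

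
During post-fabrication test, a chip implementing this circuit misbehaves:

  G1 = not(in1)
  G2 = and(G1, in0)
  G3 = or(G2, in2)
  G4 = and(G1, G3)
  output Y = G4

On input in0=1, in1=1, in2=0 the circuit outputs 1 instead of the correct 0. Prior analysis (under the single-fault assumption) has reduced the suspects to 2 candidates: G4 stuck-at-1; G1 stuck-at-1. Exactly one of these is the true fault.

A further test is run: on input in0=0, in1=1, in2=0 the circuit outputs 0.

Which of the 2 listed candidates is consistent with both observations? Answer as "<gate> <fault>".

G1 stuck-at-1

Evaluate each candidate on input in0=0, in1=1, in2=0:
  G4 stuck-at-1: G1=0, G2=0, G3=0, G4=1 [stuck-at-1] → 1 — eliminated
  G1 stuck-at-1: G1=1 [stuck-at-1], G2=0, G3=0, G4=0 → 0 — matches
Only G1 stuck-at-1 reproduces the observed 0.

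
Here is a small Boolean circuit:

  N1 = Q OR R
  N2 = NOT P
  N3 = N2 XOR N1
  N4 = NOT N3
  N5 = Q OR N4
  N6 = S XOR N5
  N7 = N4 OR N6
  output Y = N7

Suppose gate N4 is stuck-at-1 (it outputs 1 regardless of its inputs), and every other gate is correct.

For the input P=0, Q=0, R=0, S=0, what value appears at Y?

Propagate with N4 forced: N1=0, N2=1, N3=1, N4=1 [stuck-at-1], N5=1, N6=1, N7=1.
So Y = 1. (Without the fault it would be 0.)

1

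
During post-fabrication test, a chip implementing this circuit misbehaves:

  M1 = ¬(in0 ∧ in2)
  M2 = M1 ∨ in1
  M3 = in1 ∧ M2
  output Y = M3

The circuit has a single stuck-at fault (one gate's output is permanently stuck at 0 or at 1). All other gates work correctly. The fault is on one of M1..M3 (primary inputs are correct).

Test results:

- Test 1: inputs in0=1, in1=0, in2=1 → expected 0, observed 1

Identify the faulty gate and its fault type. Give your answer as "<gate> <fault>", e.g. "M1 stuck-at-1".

M3 stuck-at-1

Fault-free values for test 1 (in0=1, in1=0, in2=1): M1=0, M2=0, M3=0, giving Y=0. Observed 1.
Test 1: faults giving observed 1 are {M3 stuck-at-1}.
Only M3 stuck-at-1 is consistent with every test.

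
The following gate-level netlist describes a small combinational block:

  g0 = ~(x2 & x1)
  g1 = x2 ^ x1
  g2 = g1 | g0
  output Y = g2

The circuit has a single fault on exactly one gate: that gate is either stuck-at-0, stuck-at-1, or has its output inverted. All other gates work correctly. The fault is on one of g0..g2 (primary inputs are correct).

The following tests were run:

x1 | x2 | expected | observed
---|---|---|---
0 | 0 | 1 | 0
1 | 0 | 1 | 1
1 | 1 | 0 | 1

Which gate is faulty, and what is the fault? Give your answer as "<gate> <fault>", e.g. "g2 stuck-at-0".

g0 inverted output

Fault-free values for test 1 (x1=0, x2=0): g0=1, g1=0, g2=1, giving Y=1. Observed 0.
Test 1: faults giving observed 0 are {g0 stuck-at-0, g0 inverted output, g2 stuck-at-0, g2 inverted output}.
Test 2 (x1=1, x2=0): fault-free g0=1, g1=1, g2=1 → 1; observed 1. Eliminates g2 stuck-at-0, g2 inverted output.
Test 3 (x1=1, x2=1): fault-free g0=0, g1=0, g2=0 → 0; observed 1. Eliminates g0 stuck-at-0.
Only g0 inverted output is consistent with every test.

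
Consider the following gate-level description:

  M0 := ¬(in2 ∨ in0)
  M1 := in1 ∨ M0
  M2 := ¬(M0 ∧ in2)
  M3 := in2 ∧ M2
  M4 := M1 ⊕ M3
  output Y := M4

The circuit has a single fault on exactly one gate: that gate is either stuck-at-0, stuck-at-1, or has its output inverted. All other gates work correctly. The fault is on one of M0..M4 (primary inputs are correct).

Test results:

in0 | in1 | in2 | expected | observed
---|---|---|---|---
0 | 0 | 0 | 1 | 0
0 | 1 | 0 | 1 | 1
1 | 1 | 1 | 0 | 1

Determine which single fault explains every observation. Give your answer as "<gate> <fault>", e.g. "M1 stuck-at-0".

Fault-free values for test 1 (in0=0, in1=0, in2=0): M0=1, M1=1, M2=1, M3=0, M4=1, giving Y=1. Observed 0.
Test 1: faults giving observed 0 are {M0 stuck-at-0, M0 inverted output, M1 stuck-at-0, M1 inverted output, M3 stuck-at-1, M3 inverted output, M4 stuck-at-0, M4 inverted output}.
Test 2 (in0=0, in1=1, in2=0): fault-free M0=1, M1=1, M2=1, M3=0, M4=1 → 1; observed 1. Eliminates M1 stuck-at-0, M1 inverted output, M3 stuck-at-1, M3 inverted output, M4 stuck-at-0, M4 inverted output.
Test 3 (in0=1, in1=1, in2=1): fault-free M0=0, M1=1, M2=1, M3=1, M4=0 → 0; observed 1. Eliminates M0 stuck-at-0.
Only M0 inverted output is consistent with every test.

M0 inverted output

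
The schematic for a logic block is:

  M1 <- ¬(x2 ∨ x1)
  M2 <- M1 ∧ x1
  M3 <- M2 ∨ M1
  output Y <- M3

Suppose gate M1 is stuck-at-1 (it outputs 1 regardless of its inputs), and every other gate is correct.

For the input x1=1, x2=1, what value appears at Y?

1

Propagate with M1 forced: M1=1 [stuck-at-1], M2=1, M3=1.
So Y = 1. (Without the fault it would be 0.)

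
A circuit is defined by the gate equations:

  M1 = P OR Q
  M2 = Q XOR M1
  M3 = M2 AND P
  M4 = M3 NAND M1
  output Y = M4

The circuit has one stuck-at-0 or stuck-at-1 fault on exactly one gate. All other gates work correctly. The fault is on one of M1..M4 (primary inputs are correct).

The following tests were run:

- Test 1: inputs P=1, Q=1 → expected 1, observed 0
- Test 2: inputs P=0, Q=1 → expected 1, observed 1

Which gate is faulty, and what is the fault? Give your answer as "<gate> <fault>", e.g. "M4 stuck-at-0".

Fault-free values for test 1 (P=1, Q=1): M1=1, M2=0, M3=0, M4=1, giving Y=1. Observed 0.
Test 1: faults giving observed 0 are {M2 stuck-at-1, M3 stuck-at-1, M4 stuck-at-0}.
Test 2 (P=0, Q=1): fault-free M1=1, M2=0, M3=0, M4=1 → 1; observed 1. Eliminates M3 stuck-at-1, M4 stuck-at-0.
Only M2 stuck-at-1 is consistent with every test.

M2 stuck-at-1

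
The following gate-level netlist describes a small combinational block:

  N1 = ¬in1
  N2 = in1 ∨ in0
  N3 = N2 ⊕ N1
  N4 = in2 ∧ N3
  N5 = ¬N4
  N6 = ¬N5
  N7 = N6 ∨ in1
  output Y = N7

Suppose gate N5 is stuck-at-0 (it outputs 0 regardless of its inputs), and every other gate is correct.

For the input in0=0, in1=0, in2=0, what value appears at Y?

1

Propagate with N5 forced: N1=1, N2=0, N3=1, N4=0, N5=0 [stuck-at-0], N6=1, N7=1.
So Y = 1. (Without the fault it would be 0.)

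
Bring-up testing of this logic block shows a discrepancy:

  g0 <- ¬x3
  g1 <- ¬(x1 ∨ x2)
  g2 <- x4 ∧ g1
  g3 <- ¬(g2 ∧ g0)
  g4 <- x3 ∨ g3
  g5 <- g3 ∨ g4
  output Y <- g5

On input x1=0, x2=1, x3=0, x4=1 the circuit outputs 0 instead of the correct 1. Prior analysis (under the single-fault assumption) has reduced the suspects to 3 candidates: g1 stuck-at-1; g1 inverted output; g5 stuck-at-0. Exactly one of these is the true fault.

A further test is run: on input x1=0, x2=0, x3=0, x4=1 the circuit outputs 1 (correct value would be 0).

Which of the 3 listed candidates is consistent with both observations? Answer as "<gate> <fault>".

g1 inverted output

Evaluate each candidate on input x1=0, x2=0, x3=0, x4=1:
  g1 stuck-at-1: g0=1, g1=1 [stuck-at-1], g2=1, g3=0, g4=0, g5=0 → 0 — eliminated
  g1 inverted output: g0=1, g1=0 [inverted output], g2=0, g3=1, g4=1, g5=1 → 1 — matches
  g5 stuck-at-0: g0=1, g1=1, g2=1, g3=0, g4=0, g5=0 [stuck-at-0] → 0 — eliminated
Only g1 inverted output reproduces the observed 1.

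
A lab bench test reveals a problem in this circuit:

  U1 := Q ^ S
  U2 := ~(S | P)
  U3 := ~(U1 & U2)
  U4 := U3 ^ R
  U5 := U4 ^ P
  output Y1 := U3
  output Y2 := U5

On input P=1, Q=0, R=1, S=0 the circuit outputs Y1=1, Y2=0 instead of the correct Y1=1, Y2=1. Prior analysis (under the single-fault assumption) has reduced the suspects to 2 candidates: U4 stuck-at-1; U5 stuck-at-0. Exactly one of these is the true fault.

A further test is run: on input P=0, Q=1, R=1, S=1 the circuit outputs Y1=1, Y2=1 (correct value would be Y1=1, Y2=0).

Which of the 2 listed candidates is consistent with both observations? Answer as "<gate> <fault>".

Evaluate each candidate on input P=0, Q=1, R=1, S=1:
  U4 stuck-at-1: U1=0, U2=0, U3=1, U4=1 [stuck-at-1], U5=1 → Y1=1, Y2=1 — matches
  U5 stuck-at-0: U1=0, U2=0, U3=1, U4=0, U5=0 [stuck-at-0] → Y1=1, Y2=0 — eliminated
Only U4 stuck-at-1 reproduces the observed Y1=1, Y2=1.

U4 stuck-at-1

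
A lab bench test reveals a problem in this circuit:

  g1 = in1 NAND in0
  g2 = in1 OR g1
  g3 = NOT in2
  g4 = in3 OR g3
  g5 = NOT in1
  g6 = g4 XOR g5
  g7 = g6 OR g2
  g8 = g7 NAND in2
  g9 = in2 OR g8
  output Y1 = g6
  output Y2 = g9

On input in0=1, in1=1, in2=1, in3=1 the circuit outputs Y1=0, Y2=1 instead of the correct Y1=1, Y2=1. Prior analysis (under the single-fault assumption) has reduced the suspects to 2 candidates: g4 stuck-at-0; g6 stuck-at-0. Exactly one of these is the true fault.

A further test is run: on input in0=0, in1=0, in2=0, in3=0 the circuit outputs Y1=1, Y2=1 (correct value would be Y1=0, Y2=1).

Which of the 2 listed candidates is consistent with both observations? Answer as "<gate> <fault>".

Evaluate each candidate on input in0=0, in1=0, in2=0, in3=0:
  g4 stuck-at-0: g1=1, g2=1, g3=1, g4=0 [stuck-at-0], g5=1, g6=1, g7=1, g8=1, g9=1 → Y1=1, Y2=1 — matches
  g6 stuck-at-0: g1=1, g2=1, g3=1, g4=1, g5=1, g6=0 [stuck-at-0], g7=1, g8=1, g9=1 → Y1=0, Y2=1 — eliminated
Only g4 stuck-at-0 reproduces the observed Y1=1, Y2=1.

g4 stuck-at-0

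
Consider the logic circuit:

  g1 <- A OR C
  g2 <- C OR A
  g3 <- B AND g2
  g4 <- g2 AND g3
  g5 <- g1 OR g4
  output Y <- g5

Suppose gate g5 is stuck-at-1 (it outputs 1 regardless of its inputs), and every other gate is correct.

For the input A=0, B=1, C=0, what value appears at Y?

Propagate with g5 forced: g1=0, g2=0, g3=0, g4=0, g5=1 [stuck-at-1].
So Y = 1. (Without the fault it would be 0.)

1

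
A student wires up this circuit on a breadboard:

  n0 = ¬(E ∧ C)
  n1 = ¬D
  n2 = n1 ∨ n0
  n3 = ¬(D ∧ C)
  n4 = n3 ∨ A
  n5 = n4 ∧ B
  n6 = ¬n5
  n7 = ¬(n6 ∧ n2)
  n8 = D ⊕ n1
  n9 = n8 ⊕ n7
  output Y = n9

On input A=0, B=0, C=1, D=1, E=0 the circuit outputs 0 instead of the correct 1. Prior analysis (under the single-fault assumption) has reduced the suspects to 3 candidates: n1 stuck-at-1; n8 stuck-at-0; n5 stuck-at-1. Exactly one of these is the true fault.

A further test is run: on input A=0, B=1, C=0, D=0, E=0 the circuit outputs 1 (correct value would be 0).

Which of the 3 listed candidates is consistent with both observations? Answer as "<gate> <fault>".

Evaluate each candidate on input A=0, B=1, C=0, D=0, E=0:
  n1 stuck-at-1: n0=1, n1=1 [stuck-at-1], n2=1, n3=1, n4=1, n5=1, n6=0, n7=1, n8=1, n9=0 → 0 — eliminated
  n8 stuck-at-0: n0=1, n1=1, n2=1, n3=1, n4=1, n5=1, n6=0, n7=1, n8=0 [stuck-at-0], n9=1 → 1 — matches
  n5 stuck-at-1: n0=1, n1=1, n2=1, n3=1, n4=1, n5=1 [stuck-at-1], n6=0, n7=1, n8=1, n9=0 → 0 — eliminated
Only n8 stuck-at-0 reproduces the observed 1.

n8 stuck-at-0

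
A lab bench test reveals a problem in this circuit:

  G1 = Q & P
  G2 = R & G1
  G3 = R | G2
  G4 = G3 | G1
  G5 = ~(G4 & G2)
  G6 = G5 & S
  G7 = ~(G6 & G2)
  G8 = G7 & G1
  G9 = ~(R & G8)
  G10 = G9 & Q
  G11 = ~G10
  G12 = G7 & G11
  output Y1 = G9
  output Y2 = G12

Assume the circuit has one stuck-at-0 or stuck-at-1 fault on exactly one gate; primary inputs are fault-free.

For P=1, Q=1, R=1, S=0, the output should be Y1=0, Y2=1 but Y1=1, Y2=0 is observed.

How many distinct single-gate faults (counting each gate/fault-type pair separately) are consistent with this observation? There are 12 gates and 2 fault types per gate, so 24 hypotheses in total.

5

Fault-free: G1=1, G2=1, G3=1, G4=1, G5=0, G6=0, G7=1, G8=1, G9=0, G10=0, G11=1, G12=1 → Y1=0, Y2=1. Observed Y1=1, Y2=0.
  G1: stuck-at-0 ✓; others ✗
  G2: none of the 2 fault types match ✗
  G3: none of the 2 fault types match ✗
  G4: none of the 2 fault types match ✗
  G5: none of the 2 fault types match ✗
  G6: stuck-at-1 ✓; others ✗
  G7: stuck-at-0 ✓; others ✗
  G8: stuck-at-0 ✓; others ✗
  G9: stuck-at-1 ✓; others ✗
  G10: none of the 2 fault types match ✗
  G11: none of the 2 fault types match ✗
  G12: none of the 2 fault types match ✗
Consistent faults: {G1 stuck-at-0, G6 stuck-at-1, G7 stuck-at-0, G8 stuck-at-0, G9 stuck-at-1} — 5 in all.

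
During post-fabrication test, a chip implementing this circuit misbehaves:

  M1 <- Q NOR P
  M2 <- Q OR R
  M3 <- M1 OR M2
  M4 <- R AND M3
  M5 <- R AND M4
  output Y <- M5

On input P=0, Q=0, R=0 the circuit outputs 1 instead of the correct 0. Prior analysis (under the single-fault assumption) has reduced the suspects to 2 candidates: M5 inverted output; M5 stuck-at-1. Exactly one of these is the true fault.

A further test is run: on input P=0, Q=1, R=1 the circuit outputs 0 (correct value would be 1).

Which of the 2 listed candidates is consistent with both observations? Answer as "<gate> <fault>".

M5 inverted output

Evaluate each candidate on input P=0, Q=1, R=1:
  M5 inverted output: M1=0, M2=1, M3=1, M4=1, M5=0 [inverted output] → 0 — matches
  M5 stuck-at-1: M1=0, M2=1, M3=1, M4=1, M5=1 [stuck-at-1] → 1 — eliminated
Only M5 inverted output reproduces the observed 0.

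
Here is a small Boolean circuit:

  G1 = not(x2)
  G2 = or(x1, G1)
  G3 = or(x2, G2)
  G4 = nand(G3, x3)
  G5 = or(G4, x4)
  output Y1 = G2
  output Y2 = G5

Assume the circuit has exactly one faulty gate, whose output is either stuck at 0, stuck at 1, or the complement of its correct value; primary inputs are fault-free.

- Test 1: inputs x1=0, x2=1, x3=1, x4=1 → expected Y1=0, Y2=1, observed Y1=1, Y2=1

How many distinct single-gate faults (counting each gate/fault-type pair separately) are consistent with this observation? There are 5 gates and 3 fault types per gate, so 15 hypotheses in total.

Fault-free: G1=0, G2=0, G3=1, G4=0, G5=1 → Y1=0, Y2=1. Observed Y1=1, Y2=1.
  G1: stuck-at-1, inverted output ✓; others ✗
  G2: stuck-at-1, inverted output ✓; others ✗
  G3: none of the 3 fault types match ✗
  G4: none of the 3 fault types match ✗
  G5: none of the 3 fault types match ✗
Consistent faults: {G1 stuck-at-1, G1 inverted output, G2 stuck-at-1, G2 inverted output} — 4 in all.

4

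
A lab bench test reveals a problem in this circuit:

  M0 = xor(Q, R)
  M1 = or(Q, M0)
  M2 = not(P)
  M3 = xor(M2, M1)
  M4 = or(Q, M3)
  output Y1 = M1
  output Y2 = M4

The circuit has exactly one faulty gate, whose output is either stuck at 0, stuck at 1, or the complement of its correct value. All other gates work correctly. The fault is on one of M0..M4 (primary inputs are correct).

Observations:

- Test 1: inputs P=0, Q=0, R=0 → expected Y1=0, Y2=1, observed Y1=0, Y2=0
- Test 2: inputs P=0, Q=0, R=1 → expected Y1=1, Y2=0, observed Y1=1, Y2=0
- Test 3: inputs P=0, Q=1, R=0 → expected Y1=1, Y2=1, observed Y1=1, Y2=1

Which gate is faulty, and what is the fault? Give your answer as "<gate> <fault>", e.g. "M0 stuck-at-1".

M3 stuck-at-0

Fault-free values for test 1 (P=0, Q=0, R=0): M0=0, M1=0, M2=1, M3=1, M4=1, giving Y1=0, Y2=1. Observed Y1=0, Y2=0.
Test 1: faults giving observed Y1=0, Y2=0 are {M2 stuck-at-0, M2 inverted output, M3 stuck-at-0, M3 inverted output, M4 stuck-at-0, M4 inverted output}.
Test 2 (P=0, Q=0, R=1): fault-free M0=1, M1=1, M2=1, M3=0, M4=0 → Y1=1, Y2=0; observed Y1=1, Y2=0. Eliminates M2 stuck-at-0, M2 inverted output, M3 inverted output, M4 inverted output.
Test 3 (P=0, Q=1, R=0): fault-free M0=1, M1=1, M2=1, M3=0, M4=1 → Y1=1, Y2=1; observed Y1=1, Y2=1. Eliminates M4 stuck-at-0.
Only M3 stuck-at-0 is consistent with every test.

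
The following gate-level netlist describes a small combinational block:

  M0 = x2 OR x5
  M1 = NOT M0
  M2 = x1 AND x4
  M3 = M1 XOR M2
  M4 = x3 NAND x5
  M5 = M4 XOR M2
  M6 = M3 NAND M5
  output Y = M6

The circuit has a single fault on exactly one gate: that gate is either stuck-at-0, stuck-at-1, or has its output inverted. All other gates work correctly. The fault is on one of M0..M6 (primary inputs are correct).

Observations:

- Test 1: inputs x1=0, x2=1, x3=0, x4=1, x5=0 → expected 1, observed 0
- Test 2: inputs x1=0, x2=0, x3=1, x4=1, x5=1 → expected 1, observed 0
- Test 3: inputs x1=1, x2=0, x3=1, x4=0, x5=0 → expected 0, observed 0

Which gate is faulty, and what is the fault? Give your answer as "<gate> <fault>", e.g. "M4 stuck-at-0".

Fault-free values for test 1 (x1=0, x2=1, x3=0, x4=1, x5=0): M0=1, M1=0, M2=0, M3=0, M4=1, M5=1, M6=1, giving Y=1. Observed 0.
Test 1: faults giving observed 0 are {M0 stuck-at-0, M0 inverted output, M1 stuck-at-1, M1 inverted output, M3 stuck-at-1, M3 inverted output, M6 stuck-at-0, M6 inverted output}.
Test 2 (x1=0, x2=0, x3=1, x4=1, x5=1): fault-free M0=1, M1=0, M2=0, M3=0, M4=0, M5=0, M6=1 → 1; observed 0. Eliminates M0 stuck-at-0, M0 inverted output, M1 stuck-at-1, M1 inverted output, M3 stuck-at-1, M3 inverted output.
Test 3 (x1=1, x2=0, x3=1, x4=0, x5=0): fault-free M0=0, M1=1, M2=0, M3=1, M4=1, M5=1, M6=0 → 0; observed 0. Eliminates M6 inverted output.
Only M6 stuck-at-0 is consistent with every test.

M6 stuck-at-0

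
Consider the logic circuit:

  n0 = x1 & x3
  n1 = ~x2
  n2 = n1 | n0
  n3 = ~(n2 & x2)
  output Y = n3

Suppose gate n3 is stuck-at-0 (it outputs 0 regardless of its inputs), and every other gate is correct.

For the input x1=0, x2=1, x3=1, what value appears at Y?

Propagate with n3 forced: n0=0, n1=0, n2=0, n3=0 [stuck-at-0].
So Y = 0. (Without the fault it would be 1.)

0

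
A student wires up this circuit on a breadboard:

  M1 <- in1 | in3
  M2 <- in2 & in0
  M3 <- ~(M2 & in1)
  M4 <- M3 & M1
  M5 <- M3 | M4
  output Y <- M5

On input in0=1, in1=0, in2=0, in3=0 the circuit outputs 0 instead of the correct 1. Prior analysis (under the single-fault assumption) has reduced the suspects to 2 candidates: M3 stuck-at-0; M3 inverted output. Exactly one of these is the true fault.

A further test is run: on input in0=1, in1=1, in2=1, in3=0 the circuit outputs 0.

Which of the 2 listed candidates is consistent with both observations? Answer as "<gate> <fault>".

M3 stuck-at-0

Evaluate each candidate on input in0=1, in1=1, in2=1, in3=0:
  M3 stuck-at-0: M1=1, M2=1, M3=0 [stuck-at-0], M4=0, M5=0 → 0 — matches
  M3 inverted output: M1=1, M2=1, M3=1 [inverted output], M4=1, M5=1 → 1 — eliminated
Only M3 stuck-at-0 reproduces the observed 0.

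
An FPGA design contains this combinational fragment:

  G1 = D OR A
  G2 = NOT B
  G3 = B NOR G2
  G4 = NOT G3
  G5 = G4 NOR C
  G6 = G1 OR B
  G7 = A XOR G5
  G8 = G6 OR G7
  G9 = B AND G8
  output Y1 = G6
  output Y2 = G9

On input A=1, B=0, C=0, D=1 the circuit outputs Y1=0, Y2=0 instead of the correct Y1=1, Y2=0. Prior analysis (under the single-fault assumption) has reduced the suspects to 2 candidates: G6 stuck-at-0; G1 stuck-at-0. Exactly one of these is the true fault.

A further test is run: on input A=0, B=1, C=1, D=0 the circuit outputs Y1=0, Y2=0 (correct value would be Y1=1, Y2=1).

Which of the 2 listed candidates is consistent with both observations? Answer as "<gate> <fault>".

G6 stuck-at-0

Evaluate each candidate on input A=0, B=1, C=1, D=0:
  G6 stuck-at-0: G1=0, G2=0, G3=0, G4=1, G5=0, G6=0 [stuck-at-0], G7=0, G8=0, G9=0 → Y1=0, Y2=0 — matches
  G1 stuck-at-0: G1=0 [stuck-at-0], G2=0, G3=0, G4=1, G5=0, G6=1, G7=0, G8=1, G9=1 → Y1=1, Y2=1 — eliminated
Only G6 stuck-at-0 reproduces the observed Y1=0, Y2=0.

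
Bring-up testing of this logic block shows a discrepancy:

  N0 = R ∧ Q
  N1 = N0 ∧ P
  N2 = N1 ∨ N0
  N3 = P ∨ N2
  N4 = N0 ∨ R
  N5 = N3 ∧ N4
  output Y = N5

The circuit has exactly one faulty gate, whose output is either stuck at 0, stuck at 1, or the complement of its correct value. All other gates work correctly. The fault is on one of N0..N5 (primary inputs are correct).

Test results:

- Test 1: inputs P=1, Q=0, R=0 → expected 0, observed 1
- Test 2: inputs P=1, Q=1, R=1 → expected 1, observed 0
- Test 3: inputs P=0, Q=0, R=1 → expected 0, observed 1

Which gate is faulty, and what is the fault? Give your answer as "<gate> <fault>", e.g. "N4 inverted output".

Fault-free values for test 1 (P=1, Q=0, R=0): N0=0, N1=0, N2=0, N3=1, N4=0, N5=0, giving Y=0. Observed 1.
Test 1: faults giving observed 1 are {N0 stuck-at-1, N0 inverted output, N4 stuck-at-1, N4 inverted output, N5 stuck-at-1, N5 inverted output}.
Test 2 (P=1, Q=1, R=1): fault-free N0=1, N1=1, N2=1, N3=1, N4=1, N5=1 → 1; observed 0. Eliminates N0 stuck-at-1, N0 inverted output, N4 stuck-at-1, N5 stuck-at-1.
Test 3 (P=0, Q=0, R=1): fault-free N0=0, N1=0, N2=0, N3=0, N4=1, N5=0 → 0; observed 1. Eliminates N4 inverted output.
Only N5 inverted output is consistent with every test.

N5 inverted output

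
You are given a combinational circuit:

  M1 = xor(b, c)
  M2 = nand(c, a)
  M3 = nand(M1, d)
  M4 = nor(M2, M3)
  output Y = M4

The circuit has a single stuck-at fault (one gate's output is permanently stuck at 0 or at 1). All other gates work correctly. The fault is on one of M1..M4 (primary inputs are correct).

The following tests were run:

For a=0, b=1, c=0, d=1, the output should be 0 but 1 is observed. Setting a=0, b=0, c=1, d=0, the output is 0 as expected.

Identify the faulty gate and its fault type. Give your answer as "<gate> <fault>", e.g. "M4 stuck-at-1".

M2 stuck-at-0

Fault-free values for test 1 (a=0, b=1, c=0, d=1): M1=1, M2=1, M3=0, M4=0, giving Y=0. Observed 1.
Test 1: faults giving observed 1 are {M2 stuck-at-0, M4 stuck-at-1}.
Test 2 (a=0, b=0, c=1, d=0): fault-free M1=1, M2=1, M3=1, M4=0 → 0; observed 0. Eliminates M4 stuck-at-1.
Only M2 stuck-at-0 is consistent with every test.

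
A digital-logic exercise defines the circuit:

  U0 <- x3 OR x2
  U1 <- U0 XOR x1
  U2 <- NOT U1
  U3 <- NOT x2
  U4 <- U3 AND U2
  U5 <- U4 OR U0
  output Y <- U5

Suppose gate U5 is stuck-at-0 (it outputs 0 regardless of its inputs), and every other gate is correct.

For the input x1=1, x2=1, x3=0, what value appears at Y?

Propagate with U5 forced: U0=1, U1=0, U2=1, U3=0, U4=0, U5=0 [stuck-at-0].
So Y = 0. (Without the fault it would be 1.)

0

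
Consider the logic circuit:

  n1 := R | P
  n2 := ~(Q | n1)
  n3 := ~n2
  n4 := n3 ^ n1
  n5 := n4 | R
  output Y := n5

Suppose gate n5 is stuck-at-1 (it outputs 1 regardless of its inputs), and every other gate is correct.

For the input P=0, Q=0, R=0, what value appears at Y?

1

Propagate with n5 forced: n1=0, n2=1, n3=0, n4=0, n5=1 [stuck-at-1].
So Y = 1. (Without the fault it would be 0.)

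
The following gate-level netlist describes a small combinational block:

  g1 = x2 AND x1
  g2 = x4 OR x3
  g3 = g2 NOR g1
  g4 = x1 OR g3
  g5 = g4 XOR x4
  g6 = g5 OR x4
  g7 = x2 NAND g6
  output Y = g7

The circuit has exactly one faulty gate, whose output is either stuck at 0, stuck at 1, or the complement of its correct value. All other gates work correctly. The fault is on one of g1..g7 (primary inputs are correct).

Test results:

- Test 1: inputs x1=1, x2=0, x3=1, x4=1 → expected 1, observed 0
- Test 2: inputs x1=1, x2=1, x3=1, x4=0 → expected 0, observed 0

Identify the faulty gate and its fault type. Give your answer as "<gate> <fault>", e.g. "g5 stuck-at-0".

g7 stuck-at-0

Fault-free values for test 1 (x1=1, x2=0, x3=1, x4=1): g1=0, g2=1, g3=0, g4=1, g5=0, g6=1, g7=1, giving Y=1. Observed 0.
Test 1: faults giving observed 0 are {g7 stuck-at-0, g7 inverted output}.
Test 2 (x1=1, x2=1, x3=1, x4=0): fault-free g1=1, g2=1, g3=0, g4=1, g5=1, g6=1, g7=0 → 0; observed 0. Eliminates g7 inverted output.
Only g7 stuck-at-0 is consistent with every test.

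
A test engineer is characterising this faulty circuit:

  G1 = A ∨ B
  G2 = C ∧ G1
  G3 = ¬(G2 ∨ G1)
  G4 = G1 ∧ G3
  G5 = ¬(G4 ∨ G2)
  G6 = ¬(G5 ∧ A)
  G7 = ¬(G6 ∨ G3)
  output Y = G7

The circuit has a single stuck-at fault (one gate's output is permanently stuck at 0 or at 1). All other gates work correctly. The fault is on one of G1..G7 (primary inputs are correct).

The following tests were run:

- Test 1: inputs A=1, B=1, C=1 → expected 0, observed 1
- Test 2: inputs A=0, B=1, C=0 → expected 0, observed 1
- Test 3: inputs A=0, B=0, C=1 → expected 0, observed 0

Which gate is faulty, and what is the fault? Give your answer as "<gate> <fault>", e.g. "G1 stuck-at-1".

G6 stuck-at-0

Fault-free values for test 1 (A=1, B=1, C=1): G1=1, G2=1, G3=0, G4=0, G5=0, G6=1, G7=0, giving Y=0. Observed 1.
Test 1: faults giving observed 1 are {G2 stuck-at-0, G5 stuck-at-1, G6 stuck-at-0, G7 stuck-at-1}.
Test 2 (A=0, B=1, C=0): fault-free G1=1, G2=0, G3=0, G4=0, G5=1, G6=1, G7=0 → 0; observed 1. Eliminates G2 stuck-at-0, G5 stuck-at-1.
Test 3 (A=0, B=0, C=1): fault-free G1=0, G2=0, G3=1, G4=0, G5=1, G6=1, G7=0 → 0; observed 0. Eliminates G7 stuck-at-1.
Only G6 stuck-at-0 is consistent with every test.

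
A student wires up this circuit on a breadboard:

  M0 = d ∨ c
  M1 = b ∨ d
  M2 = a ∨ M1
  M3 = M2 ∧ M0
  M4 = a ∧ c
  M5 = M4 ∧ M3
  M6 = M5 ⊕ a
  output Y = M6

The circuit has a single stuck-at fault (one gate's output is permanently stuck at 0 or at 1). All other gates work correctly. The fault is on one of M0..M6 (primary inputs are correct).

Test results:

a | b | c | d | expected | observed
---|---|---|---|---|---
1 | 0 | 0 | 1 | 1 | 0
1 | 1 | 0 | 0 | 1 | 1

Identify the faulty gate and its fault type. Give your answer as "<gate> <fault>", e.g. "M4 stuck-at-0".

M4 stuck-at-1

Fault-free values for test 1 (a=1, b=0, c=0, d=1): M0=1, M1=1, M2=1, M3=1, M4=0, M5=0, M6=1, giving Y=1. Observed 0.
Test 1: faults giving observed 0 are {M4 stuck-at-1, M5 stuck-at-1, M6 stuck-at-0}.
Test 2 (a=1, b=1, c=0, d=0): fault-free M0=0, M1=1, M2=1, M3=0, M4=0, M5=0, M6=1 → 1; observed 1. Eliminates M5 stuck-at-1, M6 stuck-at-0.
Only M4 stuck-at-1 is consistent with every test.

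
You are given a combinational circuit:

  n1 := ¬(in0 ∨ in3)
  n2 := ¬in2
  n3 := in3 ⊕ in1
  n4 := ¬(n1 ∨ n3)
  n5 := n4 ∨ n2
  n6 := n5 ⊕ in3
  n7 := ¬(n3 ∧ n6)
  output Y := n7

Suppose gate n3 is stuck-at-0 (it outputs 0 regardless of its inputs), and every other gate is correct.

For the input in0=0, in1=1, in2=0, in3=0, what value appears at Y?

Propagate with n3 forced: n1=1, n2=1, n3=0 [stuck-at-0], n4=0, n5=1, n6=1, n7=1.
So Y = 1. (Without the fault it would be 0.)

1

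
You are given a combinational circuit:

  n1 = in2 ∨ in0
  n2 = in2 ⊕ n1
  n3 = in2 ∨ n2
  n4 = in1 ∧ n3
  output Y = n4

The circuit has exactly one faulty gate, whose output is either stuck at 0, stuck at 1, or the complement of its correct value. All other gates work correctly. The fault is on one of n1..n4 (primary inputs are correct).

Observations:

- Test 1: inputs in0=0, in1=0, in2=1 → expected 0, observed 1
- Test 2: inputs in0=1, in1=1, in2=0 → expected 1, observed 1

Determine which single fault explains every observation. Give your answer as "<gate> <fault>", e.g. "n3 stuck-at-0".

Fault-free values for test 1 (in0=0, in1=0, in2=1): n1=1, n2=0, n3=1, n4=0, giving Y=0. Observed 1.
Test 1: faults giving observed 1 are {n4 stuck-at-1, n4 inverted output}.
Test 2 (in0=1, in1=1, in2=0): fault-free n1=1, n2=1, n3=1, n4=1 → 1; observed 1. Eliminates n4 inverted output.
Only n4 stuck-at-1 is consistent with every test.

n4 stuck-at-1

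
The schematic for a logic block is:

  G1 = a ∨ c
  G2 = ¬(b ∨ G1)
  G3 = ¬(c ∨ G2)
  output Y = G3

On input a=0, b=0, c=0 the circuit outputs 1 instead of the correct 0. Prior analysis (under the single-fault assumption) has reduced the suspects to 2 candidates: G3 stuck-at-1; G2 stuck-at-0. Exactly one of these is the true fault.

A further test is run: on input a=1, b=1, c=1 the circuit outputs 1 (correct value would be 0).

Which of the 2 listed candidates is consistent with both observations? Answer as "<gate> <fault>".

Evaluate each candidate on input a=1, b=1, c=1:
  G3 stuck-at-1: G1=1, G2=0, G3=1 [stuck-at-1] → 1 — matches
  G2 stuck-at-0: G1=1, G2=0 [stuck-at-0], G3=0 → 0 — eliminated
Only G3 stuck-at-1 reproduces the observed 1.

G3 stuck-at-1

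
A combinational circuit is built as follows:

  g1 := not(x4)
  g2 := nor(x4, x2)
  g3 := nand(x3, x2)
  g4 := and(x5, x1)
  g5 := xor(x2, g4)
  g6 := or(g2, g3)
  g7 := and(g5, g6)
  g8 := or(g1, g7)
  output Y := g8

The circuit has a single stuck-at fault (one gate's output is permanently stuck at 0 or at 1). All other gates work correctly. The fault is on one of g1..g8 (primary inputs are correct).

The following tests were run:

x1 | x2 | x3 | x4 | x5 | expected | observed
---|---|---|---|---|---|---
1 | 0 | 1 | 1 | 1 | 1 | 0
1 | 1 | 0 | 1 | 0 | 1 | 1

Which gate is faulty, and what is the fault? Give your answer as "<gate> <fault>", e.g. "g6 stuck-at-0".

Fault-free values for test 1 (x1=1, x2=0, x3=1, x4=1, x5=1): g1=0, g2=0, g3=1, g4=1, g5=1, g6=1, g7=1, g8=1, giving Y=1. Observed 0.
Test 1: faults giving observed 0 are {g3 stuck-at-0, g4 stuck-at-0, g5 stuck-at-0, g6 stuck-at-0, g7 stuck-at-0, g8 stuck-at-0}.
Test 2 (x1=1, x2=1, x3=0, x4=1, x5=0): fault-free g1=0, g2=0, g3=1, g4=0, g5=1, g6=1, g7=1, g8=1 → 1; observed 1. Eliminates g3 stuck-at-0, g5 stuck-at-0, g6 stuck-at-0, g7 stuck-at-0, g8 stuck-at-0.
Only g4 stuck-at-0 is consistent with every test.

g4 stuck-at-0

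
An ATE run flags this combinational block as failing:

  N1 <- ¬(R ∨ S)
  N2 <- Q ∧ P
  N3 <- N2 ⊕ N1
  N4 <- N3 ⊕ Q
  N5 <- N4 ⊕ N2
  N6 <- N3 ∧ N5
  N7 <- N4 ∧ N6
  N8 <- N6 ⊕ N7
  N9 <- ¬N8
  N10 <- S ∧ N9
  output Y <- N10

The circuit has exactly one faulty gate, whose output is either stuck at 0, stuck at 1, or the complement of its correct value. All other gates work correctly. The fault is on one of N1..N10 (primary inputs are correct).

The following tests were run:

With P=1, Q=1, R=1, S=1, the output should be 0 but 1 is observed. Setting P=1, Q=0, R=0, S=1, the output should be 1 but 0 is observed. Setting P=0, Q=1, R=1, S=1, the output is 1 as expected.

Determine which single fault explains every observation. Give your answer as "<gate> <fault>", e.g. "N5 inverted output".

Fault-free values for test 1 (P=1, Q=1, R=1, S=1): N1=0, N2=1, N3=1, N4=0, N5=1, N6=1, N7=0, N8=1, N9=0, N10=0, giving Y=0. Observed 1.
Test 1: faults giving observed 1 are {N1 stuck-at-1, N1 inverted output, N2 stuck-at-0, N2 inverted output, N3 stuck-at-0, N3 inverted output, N4 stuck-at-1, N4 inverted output, N5 stuck-at-0, N5 inverted output, N6 stuck-at-0, N6 inverted output, N7 stuck-at-1, N7 inverted output, N8 stuck-at-0, N8 inverted output, N9 stuck-at-1, N9 inverted output, N10 stuck-at-1, N10 inverted output}.
Test 2 (P=1, Q=0, R=0, S=1): fault-free N1=0, N2=0, N3=0, N4=0, N5=0, N6=0, N7=0, N8=0, N9=1, N10=1 → 1; observed 0. Eliminates N1 stuck-at-1, N1 inverted output, N2 stuck-at-0, N2 inverted output, N3 stuck-at-0, N3 inverted output, N4 stuck-at-1, N4 inverted output, N5 stuck-at-0, N5 inverted output, N6 stuck-at-0, N8 stuck-at-0, N9 stuck-at-1, N10 stuck-at-1.
Test 3 (P=0, Q=1, R=1, S=1): fault-free N1=0, N2=0, N3=0, N4=1, N5=1, N6=0, N7=0, N8=0, N9=1, N10=1 → 1; observed 1. Eliminates N7 stuck-at-1, N7 inverted output, N8 inverted output, N9 inverted output, N10 inverted output.
Only N6 inverted output is consistent with every test.

N6 inverted output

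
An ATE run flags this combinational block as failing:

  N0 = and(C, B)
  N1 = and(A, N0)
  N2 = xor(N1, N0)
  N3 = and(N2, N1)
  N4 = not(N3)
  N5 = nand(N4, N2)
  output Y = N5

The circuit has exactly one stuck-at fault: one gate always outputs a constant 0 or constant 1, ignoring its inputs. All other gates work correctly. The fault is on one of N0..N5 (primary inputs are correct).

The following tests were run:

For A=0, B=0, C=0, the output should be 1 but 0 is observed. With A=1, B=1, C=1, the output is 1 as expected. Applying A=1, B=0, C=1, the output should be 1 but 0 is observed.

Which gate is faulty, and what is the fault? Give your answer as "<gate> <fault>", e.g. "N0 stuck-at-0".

N2 stuck-at-1

Fault-free values for test 1 (A=0, B=0, C=0): N0=0, N1=0, N2=0, N3=0, N4=1, N5=1, giving Y=1. Observed 0.
Test 1: faults giving observed 0 are {N0 stuck-at-1, N2 stuck-at-1, N5 stuck-at-0}.
Test 2 (A=1, B=1, C=1): fault-free N0=1, N1=1, N2=0, N3=0, N4=1, N5=1 → 1; observed 1. Eliminates N5 stuck-at-0.
Test 3 (A=1, B=0, C=1): fault-free N0=0, N1=0, N2=0, N3=0, N4=1, N5=1 → 1; observed 0. Eliminates N0 stuck-at-1.
Only N2 stuck-at-1 is consistent with every test.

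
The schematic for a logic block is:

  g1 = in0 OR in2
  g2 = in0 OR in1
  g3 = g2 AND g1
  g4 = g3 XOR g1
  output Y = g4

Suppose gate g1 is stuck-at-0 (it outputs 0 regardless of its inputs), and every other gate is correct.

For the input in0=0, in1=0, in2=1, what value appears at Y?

Propagate with g1 forced: g1=0 [stuck-at-0], g2=0, g3=0, g4=0.
So Y = 0. (Without the fault it would be 1.)

0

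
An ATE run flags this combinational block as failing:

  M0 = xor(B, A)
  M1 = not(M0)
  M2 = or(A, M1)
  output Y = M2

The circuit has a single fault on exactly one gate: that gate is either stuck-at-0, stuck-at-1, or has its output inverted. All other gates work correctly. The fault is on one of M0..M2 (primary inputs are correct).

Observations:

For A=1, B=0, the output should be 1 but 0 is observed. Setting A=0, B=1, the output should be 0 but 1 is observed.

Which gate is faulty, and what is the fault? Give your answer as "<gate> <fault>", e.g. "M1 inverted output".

Fault-free values for test 1 (A=1, B=0): M0=1, M1=0, M2=1, giving Y=1. Observed 0.
Test 1: faults giving observed 0 are {M2 stuck-at-0, M2 inverted output}.
Test 2 (A=0, B=1): fault-free M0=1, M1=0, M2=0 → 0; observed 1. Eliminates M2 stuck-at-0.
Only M2 inverted output is consistent with every test.

M2 inverted output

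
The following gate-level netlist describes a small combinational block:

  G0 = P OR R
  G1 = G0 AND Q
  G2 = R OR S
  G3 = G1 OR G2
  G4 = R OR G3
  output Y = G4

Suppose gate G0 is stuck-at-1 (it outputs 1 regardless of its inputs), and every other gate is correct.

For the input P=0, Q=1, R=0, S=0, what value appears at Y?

1

Propagate with G0 forced: G0=1 [stuck-at-1], G1=1, G2=0, G3=1, G4=1.
So Y = 1. (Without the fault it would be 0.)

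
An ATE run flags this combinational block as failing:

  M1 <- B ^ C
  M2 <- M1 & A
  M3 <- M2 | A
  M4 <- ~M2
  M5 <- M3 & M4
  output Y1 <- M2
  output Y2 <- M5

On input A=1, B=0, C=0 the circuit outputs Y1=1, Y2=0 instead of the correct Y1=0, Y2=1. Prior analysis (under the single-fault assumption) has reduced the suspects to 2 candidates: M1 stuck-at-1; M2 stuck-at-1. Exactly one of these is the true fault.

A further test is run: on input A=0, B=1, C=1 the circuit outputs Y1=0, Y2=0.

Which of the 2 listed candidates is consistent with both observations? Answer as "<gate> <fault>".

Evaluate each candidate on input A=0, B=1, C=1:
  M1 stuck-at-1: M1=1 [stuck-at-1], M2=0, M3=0, M4=1, M5=0 → Y1=0, Y2=0 — matches
  M2 stuck-at-1: M1=0, M2=1 [stuck-at-1], M3=1, M4=0, M5=0 → Y1=1, Y2=0 — eliminated
Only M1 stuck-at-1 reproduces the observed Y1=0, Y2=0.

M1 stuck-at-1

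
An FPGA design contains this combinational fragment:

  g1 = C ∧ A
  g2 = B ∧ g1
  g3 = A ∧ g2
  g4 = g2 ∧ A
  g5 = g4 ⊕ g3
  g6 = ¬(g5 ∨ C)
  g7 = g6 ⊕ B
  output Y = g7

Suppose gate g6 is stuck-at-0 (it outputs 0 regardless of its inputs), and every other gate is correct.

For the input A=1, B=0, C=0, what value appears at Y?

Propagate with g6 forced: g1=0, g2=0, g3=0, g4=0, g5=0, g6=0 [stuck-at-0], g7=0.
So Y = 0. (Without the fault it would be 1.)

0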